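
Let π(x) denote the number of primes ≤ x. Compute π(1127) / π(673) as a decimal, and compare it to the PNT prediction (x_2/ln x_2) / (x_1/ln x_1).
π(1127)/π(673) = 188/122 ≈ 1.5410;  PNT prediction ≈ 1.5517.

π(673) = 122 and π(1127) = 188, so π(1127)/π(673) ≈ 1.5410. The PNT-predicted ratio is (1127/ln(1127)) / (673/ln(673)) ≈ 1.5517. The two agree to within a few percent, as expected.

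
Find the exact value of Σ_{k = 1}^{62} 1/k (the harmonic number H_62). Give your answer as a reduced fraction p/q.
H_62 = 928551009361054917576341971/197044480683803711251893600

Direct summation: H_62 = 1 + 1/2 + ... + 1/62. The least common denominator is lcm(1, ..., 62) = 591133442051411133755680800; over this denominator the numerator is 591133442051411133755680800 + 295566721025705566877840400 + 197044480683803711251893600 + 147783360512852783438920200 + 118226688410282226751136160 + 98522240341901855625946800 + 84447634578773019107954400 + 73891680256426391719460100 + 65681493561267903750631200 + 59113344205141113375568080 + 53739403822855557614152800 + 49261120170950927812973400 + 45471803234723933365821600 + 42223817289386509553977200 + 39408896136760742250378720 + 36945840128213195859730050 + 34772555414788890220922400 + 32840746780633951875315600 + 31112286423758480723983200 + 29556672102570556687784040 + 28149211526257673035984800 + 26869701911427778807076400 + 25701454002235266685029600 + 24630560085475463906486700 + 23645337682056445350227232 + 22735901617361966682910800 + 21893831187089301250210400 + 21111908644693254776988600 + 20383911794876245991575200 + 19704448068380371125189360 + 19068820711335843024376800 + 18472920064106597929865025 + 17913134607618519204717600 + 17386277707394445110461200 + 16889526915754603821590880 + 16420373390316975937657800 + 15976579514903003615018400 + 15556143211879240361991600 + 15157267744907977788607200 + 14778336051285278343892020 + 14417888830522222774528800 + 14074605763128836517992400 + 13747289350032817064085600 + 13434850955713889403538200 + 13136298712253580750126240 + 12850727001117633342514800 + 12577307277689598590546400 + 12315280042737731953243350 + 12063947796967574158279200 + 11822668841028222675113616 + 11590851804929630073640800 + 11367950808680983341455400 + 11153461170781342146333600 + 10946915593544650625105200 + 10747880764571111522830560 + 10555954322346627388494300 + 10370762141252826907994400 + 10191955897438122995787600 + 10019210882227307351791200 + 9852224034190185562594680 + 9690712164777231700912800 + 9534410355667921512188400 = 2785653028083164752729025913, so H_62 = 2785653028083164752729025913/591133442051411133755680800; reducing by gcd(2785653028083164752729025913, 591133442051411133755680800) = 3 gives 928551009361054917576341971/197044480683803711251893600 ≈ 4.71239. (The PNT-adjacent estimate ln(62) + γ ≈ 4.70435 matches within O(1/n).)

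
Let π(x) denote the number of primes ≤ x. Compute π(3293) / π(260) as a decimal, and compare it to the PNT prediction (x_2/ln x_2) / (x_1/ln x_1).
π(3293)/π(260) = 462/55 ≈ 8.4000;  PNT prediction ≈ 8.6953.

π(260) = 55 and π(3293) = 462, so π(3293)/π(260) ≈ 8.4000. The PNT-predicted ratio is (3293/ln(3293)) / (260/ln(260)) ≈ 8.6953. The two agree to within a few percent, as expected.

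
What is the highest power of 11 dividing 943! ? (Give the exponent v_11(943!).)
v_11(943!) = 92

Legendre's formula: v_p(n!) = Σ_{k ≥ 1} ⌊n / p^k⌋. For p = 11, n = 943, the terms are:
  ⌊943/11^1⌋ = ⌊943/11⌋ = 85
  ⌊943/11^2⌋ = ⌊943/121⌋ = 7
(the next term ⌊943/11^3⌋ = 0, terminating the sum). Summing: v_11(943!) = 85 + 7 = 92.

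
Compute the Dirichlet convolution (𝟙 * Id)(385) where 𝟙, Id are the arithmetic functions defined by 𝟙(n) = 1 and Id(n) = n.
(𝟙 * Id)(385) = 576

Divisors of 385: [1, 5, 7, 11, 35, 55, 77, 385]. For each d | 385:
  d = 1: 𝟙(1) · Id(385/1) = 1 · 385 = 385
  d = 5: 𝟙(5) · Id(385/5) = 1 · 77 = 77
  d = 7: 𝟙(7) · Id(385/7) = 1 · 55 = 55
  d = 11: 𝟙(11) · Id(385/11) = 1 · 35 = 35
  d = 35: 𝟙(35) · Id(385/35) = 1 · 11 = 11
  d = 55: 𝟙(55) · Id(385/55) = 1 · 7 = 7
  d = 77: 𝟙(77) · Id(385/77) = 1 · 5 = 5
  d = 385: 𝟙(385) · Id(385/385) = 1 · 1 = 1
Summing: (𝟙 * Id)(385) = 385 + 77 + 55 + 35 + 11 + 7 + 5 + 1 = 576.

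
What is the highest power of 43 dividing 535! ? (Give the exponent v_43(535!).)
v_43(535!) = 12

Legendre's formula: v_p(n!) = Σ_{k ≥ 1} ⌊n / p^k⌋. For p = 43, n = 535, the terms are:
  ⌊535/43^1⌋ = ⌊535/43⌋ = 12
(the next term ⌊535/43^2⌋ = 0, terminating the sum). Summing: v_43(535!) = 12 = 12.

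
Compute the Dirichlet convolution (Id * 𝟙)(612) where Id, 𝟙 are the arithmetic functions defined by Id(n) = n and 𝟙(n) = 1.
(Id * 𝟙)(612) = 1638

Divisors of 612: [1, 2, 3, 4, 6, 9, 12, 17, 18, 34, 36, 51, 68, 102, 153, 204, 306, 612]. For each d | 612:
  d = 1: Id(1) · 𝟙(612/1) = 1 · 1 = 1
  d = 2: Id(2) · 𝟙(612/2) = 2 · 1 = 2
  d = 3: Id(3) · 𝟙(612/3) = 3 · 1 = 3
  d = 4: Id(4) · 𝟙(612/4) = 4 · 1 = 4
  d = 6: Id(6) · 𝟙(612/6) = 6 · 1 = 6
  d = 9: Id(9) · 𝟙(612/9) = 9 · 1 = 9
  d = 12: Id(12) · 𝟙(612/12) = 12 · 1 = 12
  d = 17: Id(17) · 𝟙(612/17) = 17 · 1 = 17
  d = 18: Id(18) · 𝟙(612/18) = 18 · 1 = 18
  d = 34: Id(34) · 𝟙(612/34) = 34 · 1 = 34
  d = 36: Id(36) · 𝟙(612/36) = 36 · 1 = 36
  d = 51: Id(51) · 𝟙(612/51) = 51 · 1 = 51
  d = 68: Id(68) · 𝟙(612/68) = 68 · 1 = 68
  d = 102: Id(102) · 𝟙(612/102) = 102 · 1 = 102
  d = 153: Id(153) · 𝟙(612/153) = 153 · 1 = 153
  d = 204: Id(204) · 𝟙(612/204) = 204 · 1 = 204
  d = 306: Id(306) · 𝟙(612/306) = 306 · 1 = 306
  d = 612: Id(612) · 𝟙(612/612) = 612 · 1 = 612
Summing: (Id * 𝟙)(612) = 1 + 2 + 3 + 4 + 6 + 9 + 12 + 17 + 18 + 34 + 36 + 51 + 68 + 102 + 153 + 204 + 306 + 612 = 1638.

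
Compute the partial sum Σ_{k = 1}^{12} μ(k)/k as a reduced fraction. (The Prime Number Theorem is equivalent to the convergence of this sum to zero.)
Σ μ(k)/k = -1/2310

Values of μ(k) for 1 ≤ k ≤ 12: μ(1) = 1, μ(2) = -1, μ(3) = -1, μ(5) = -1, μ(6) = 1, μ(7) = -1, μ(10) = 1, μ(11) = -1, with μ = 0 on non-squarefree integers. Summing μ(k)/k for k where μ(k) ≠ 0 gives -1/2310 ≈ -0.0004. (PNT ⟺ this sum → 0 as n → ∞.)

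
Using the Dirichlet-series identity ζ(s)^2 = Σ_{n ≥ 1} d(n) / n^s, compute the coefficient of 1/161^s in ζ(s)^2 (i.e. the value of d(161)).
d(161) = 4

ζ(s)^2 = (Σ 1/m^s)(Σ 1/k^s). The coefficient of 1/n^s in the product is the number of ordered pairs (m, k) with mk = n, which equals d(n). For n = 161, divisors are [1, 7, 23, 161], so d(161) = 4.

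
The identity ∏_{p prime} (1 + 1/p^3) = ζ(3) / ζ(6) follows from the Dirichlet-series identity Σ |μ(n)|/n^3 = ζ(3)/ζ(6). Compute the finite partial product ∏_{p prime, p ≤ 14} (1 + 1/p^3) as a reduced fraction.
∏ = 431631936/365525875

The primes p ≤ 14 are [2, 3, 5, 7, 11, 13]. For each, (1 + 1/p^3) = (p^3 + 1)/p^3. Multiplying these fractions over p ∈ [2, 3, 5, 7, 11, 13] gives 431631936/365525875. (In the limit P → ∞ this tends to ζ(3)/ζ(6).)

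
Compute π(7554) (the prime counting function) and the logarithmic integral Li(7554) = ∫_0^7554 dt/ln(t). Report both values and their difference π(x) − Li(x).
π(7554) = 958;  Li(7554) ≈ 976.63;  π(x) − Li(x) ≈ -18.63.

Direct count of primes ≤ 7554 gives π(7554) = 958. Numerical evaluation of the logarithmic integral gives Li(7554) ≈ 976.63. The difference π(x) − Li(x) ≈ -18.63 is typically negative for small/moderate x (Li(x) overestimates), though Littlewood's theorem shows this sign changes infinitely often.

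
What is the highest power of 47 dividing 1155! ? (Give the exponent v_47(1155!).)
v_47(1155!) = 24

Legendre's formula: v_p(n!) = Σ_{k ≥ 1} ⌊n / p^k⌋. For p = 47, n = 1155, the terms are:
  ⌊1155/47^1⌋ = ⌊1155/47⌋ = 24
(the next term ⌊1155/47^2⌋ = 0, terminating the sum). Summing: v_47(1155!) = 24 = 24.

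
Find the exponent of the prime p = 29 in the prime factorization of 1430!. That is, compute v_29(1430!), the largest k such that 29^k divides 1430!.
v_29(1430!) = 50

Legendre's formula: v_p(n!) = Σ_{k ≥ 1} ⌊n / p^k⌋. For p = 29, n = 1430, the terms are:
  ⌊1430/29^1⌋ = ⌊1430/29⌋ = 49
  ⌊1430/29^2⌋ = ⌊1430/841⌋ = 1
(the next term ⌊1430/29^3⌋ = 0, terminating the sum). Summing: v_29(1430!) = 49 + 1 = 50.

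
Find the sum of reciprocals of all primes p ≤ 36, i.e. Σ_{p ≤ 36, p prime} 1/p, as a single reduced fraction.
Σ 1/p = 314016924901/200560490130

π(36) = 11, so the primes ≤ 36 are [2, 3, 5, 7, 11, 13, 17, 19, 23, 29, 31]. Summing 1/p over these primes: 314016924901/200560490130 ≈ 1.5657. Mertens estimate ln ln(36) + 0.2615 ≈ 1.5378.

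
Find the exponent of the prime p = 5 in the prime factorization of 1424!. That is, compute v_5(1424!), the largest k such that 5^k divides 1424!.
v_5(1424!) = 353

Legendre's formula: v_p(n!) = Σ_{k ≥ 1} ⌊n / p^k⌋. For p = 5, n = 1424, the terms are:
  ⌊1424/5^1⌋ = ⌊1424/5⌋ = 284
  ⌊1424/5^2⌋ = ⌊1424/25⌋ = 56
  ⌊1424/5^3⌋ = ⌊1424/125⌋ = 11
  ⌊1424/5^4⌋ = ⌊1424/625⌋ = 2
(the next term ⌊1424/5^5⌋ = 0, terminating the sum). Summing: v_5(1424!) = 284 + 56 + 11 + 2 = 353.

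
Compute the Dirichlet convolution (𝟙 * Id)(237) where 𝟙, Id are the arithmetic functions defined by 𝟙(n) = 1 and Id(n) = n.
(𝟙 * Id)(237) = 320

Divisors of 237: [1, 3, 79, 237]. For each d | 237:
  d = 1: 𝟙(1) · Id(237/1) = 1 · 237 = 237
  d = 3: 𝟙(3) · Id(237/3) = 1 · 79 = 79
  d = 79: 𝟙(79) · Id(237/79) = 1 · 3 = 3
  d = 237: 𝟙(237) · Id(237/237) = 1 · 1 = 1
Summing: (𝟙 * Id)(237) = 237 + 79 + 3 + 1 = 320.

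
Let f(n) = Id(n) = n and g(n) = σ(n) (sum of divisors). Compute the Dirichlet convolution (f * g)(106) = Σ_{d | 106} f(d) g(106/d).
(Id * σ)(106) = 535

Divisors of 106: [1, 2, 53, 106]. For each d | 106:
  d = 1: Id(1) · σ(106/1) = 1 · 162 = 162
  d = 2: Id(2) · σ(106/2) = 2 · 54 = 108
  d = 53: Id(53) · σ(106/53) = 53 · 3 = 159
  d = 106: Id(106) · σ(106/106) = 106 · 1 = 106
Summing: (Id * σ)(106) = 162 + 108 + 159 + 106 = 535.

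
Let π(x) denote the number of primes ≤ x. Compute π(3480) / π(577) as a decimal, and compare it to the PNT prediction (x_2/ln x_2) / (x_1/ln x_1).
π(3480)/π(577) = 487/106 ≈ 4.5943;  PNT prediction ≈ 4.7022.

π(577) = 106 and π(3480) = 487, so π(3480)/π(577) ≈ 4.5943. The PNT-predicted ratio is (3480/ln(3480)) / (577/ln(577)) ≈ 4.7022. The two agree to within a few percent, as expected.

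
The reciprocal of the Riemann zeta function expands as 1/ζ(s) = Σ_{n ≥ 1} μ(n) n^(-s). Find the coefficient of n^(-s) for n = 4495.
μ(4495) = -1

Factor n = 4495 = 5 · 29 · 31. μ(n) = 0 if any exponent ≥ 2 (not squarefree); otherwise μ(n) = (−1)^{ω(n)} where ω(n) is the number of distinct prime factors. Applying: μ(4495) = -1.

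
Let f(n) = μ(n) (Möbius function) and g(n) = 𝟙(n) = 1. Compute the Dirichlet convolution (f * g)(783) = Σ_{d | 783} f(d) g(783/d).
(μ * 𝟙)(783) = 0

Divisors of 783: [1, 3, 9, 27, 29, 87, 261, 783]. For each d | 783:
  d = 1: μ(1) · 𝟙(783/1) = 1 · 1 = 1
  d = 3: μ(3) · 𝟙(783/3) = -1 · 1 = -1
  d = 9: μ(9) · 𝟙(783/9) = 0 · 1 = 0
  d = 27: μ(27) · 𝟙(783/27) = 0 · 1 = 0
  d = 29: μ(29) · 𝟙(783/29) = -1 · 1 = -1
  d = 87: μ(87) · 𝟙(783/87) = 1 · 1 = 1
  d = 261: μ(261) · 𝟙(783/261) = 0 · 1 = 0
  d = 783: μ(783) · 𝟙(783/783) = 0 · 1 = 0
Summing: (μ * 𝟙)(783) = 1 + -1 + 0 + 0 + -1 + 1 + 0 + 0 = 0.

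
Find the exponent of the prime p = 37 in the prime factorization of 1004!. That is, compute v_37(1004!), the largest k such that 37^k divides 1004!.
v_37(1004!) = 27

Legendre's formula: v_p(n!) = Σ_{k ≥ 1} ⌊n / p^k⌋. For p = 37, n = 1004, the terms are:
  ⌊1004/37^1⌋ = ⌊1004/37⌋ = 27
(the next term ⌊1004/37^2⌋ = 0, terminating the sum). Summing: v_37(1004!) = 27 = 27.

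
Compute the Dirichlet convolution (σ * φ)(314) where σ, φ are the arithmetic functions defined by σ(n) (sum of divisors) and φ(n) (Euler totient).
(σ * φ)(314) = 1256

Divisors of 314: [1, 2, 157, 314]. For each d | 314:
  d = 1: σ(1) · φ(314/1) = 1 · 156 = 156
  d = 2: σ(2) · φ(314/2) = 3 · 156 = 468
  d = 157: σ(157) · φ(314/157) = 158 · 1 = 158
  d = 314: σ(314) · φ(314/314) = 474 · 1 = 474
Summing: (σ * φ)(314) = 156 + 468 + 158 + 474 = 1256.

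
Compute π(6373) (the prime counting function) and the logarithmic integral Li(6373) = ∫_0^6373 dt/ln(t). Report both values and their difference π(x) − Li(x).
π(6373) = 831;  Li(6373) ≈ 843.14;  π(x) − Li(x) ≈ -12.14.

Direct count of primes ≤ 6373 gives π(6373) = 831. Numerical evaluation of the logarithmic integral gives Li(6373) ≈ 843.14. The difference π(x) − Li(x) ≈ -12.14 is typically negative for small/moderate x (Li(x) overestimates), though Littlewood's theorem shows this sign changes infinitely often.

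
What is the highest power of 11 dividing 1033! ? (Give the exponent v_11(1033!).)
v_11(1033!) = 101

Legendre's formula: v_p(n!) = Σ_{k ≥ 1} ⌊n / p^k⌋. For p = 11, n = 1033, the terms are:
  ⌊1033/11^1⌋ = ⌊1033/11⌋ = 93
  ⌊1033/11^2⌋ = ⌊1033/121⌋ = 8
(the next term ⌊1033/11^3⌋ = 0, terminating the sum). Summing: v_11(1033!) = 93 + 8 = 101.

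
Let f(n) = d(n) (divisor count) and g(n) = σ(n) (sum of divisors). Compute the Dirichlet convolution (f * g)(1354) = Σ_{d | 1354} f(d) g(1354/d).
(d * σ)(1354) = 3400

Divisors of 1354: [1, 2, 677, 1354]. For each d | 1354:
  d = 1: d(1) · σ(1354/1) = 1 · 2034 = 2034
  d = 2: d(2) · σ(1354/2) = 2 · 678 = 1356
  d = 677: d(677) · σ(1354/677) = 2 · 3 = 6
  d = 1354: d(1354) · σ(1354/1354) = 4 · 1 = 4
Summing: (d * σ)(1354) = 2034 + 1356 + 6 + 4 = 3400.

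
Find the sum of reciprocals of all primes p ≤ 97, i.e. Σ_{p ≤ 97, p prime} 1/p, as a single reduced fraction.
Σ 1/p = 4156517583588203716343221884611037839/2305567963945518424753102147331756070

π(97) = 25, so the primes ≤ 97 are [2, 3, 5, 7, 11, 13, 17, 19, 23, 29, 31, 37, 41, 43, 47, 53, 59, 61, 67, 71, 73, 79, 83, 89, 97]. Summing 1/p over these primes: 4156517583588203716343221884611037839/2305567963945518424753102147331756070 ≈ 1.8028. Mertens estimate ln ln(97) + 0.2615 ≈ 1.7820.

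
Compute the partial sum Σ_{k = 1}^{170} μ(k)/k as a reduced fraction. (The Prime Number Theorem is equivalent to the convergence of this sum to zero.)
Σ μ(k)/k = 976794744883260874795165001864511964953389627727401386703595517/962947420735983927056946215901134429196419130606213075415963491270

Values of μ(k) for 1 ≤ k ≤ 170: μ(1) = 1, μ(2) = -1, μ(3) = -1, μ(5) = -1, μ(6) = 1, μ(7) = -1, μ(10) = 1, μ(11) = -1, μ(13) = -1, μ(14) = 1, μ(15) = 1, μ(17) = -1, μ(19) = -1, μ(21) = 1, μ(22) = 1, μ(23) = -1, μ(26) = 1, μ(29) = -1, μ(30) = -1, μ(31) = -1, μ(33) = 1, μ(34) = 1, μ(35) = 1, μ(37) = -1, μ(38) = 1, μ(39) = 1, μ(41) = -1, μ(42) = -1, μ(43) = -1, μ(46) = 1, μ(47) = -1, μ(51) = 1, μ(53) = -1, μ(55) = 1, μ(57) = 1, μ(58) = 1, μ(59) = -1, μ(61) = -1, μ(62) = 1, μ(65) = 1, μ(66) = -1, μ(67) = -1, μ(69) = 1, μ(70) = -1, μ(71) = -1, μ(73) = -1, μ(74) = 1, μ(77) = 1, μ(78) = -1, μ(79) = -1, μ(82) = 1, μ(83) = -1, μ(85) = 1, μ(86) = 1, μ(87) = 1, μ(89) = -1, μ(91) = 1, μ(93) = 1, μ(94) = 1, μ(95) = 1, μ(97) = -1, μ(101) = -1, μ(102) = -1, μ(103) = -1, μ(105) = -1, μ(106) = 1, μ(107) = -1, μ(109) = -1, μ(110) = -1, μ(111) = 1, μ(113) = -1, μ(114) = -1, μ(115) = 1, μ(118) = 1, μ(119) = 1, μ(122) = 1, μ(123) = 1, μ(127) = -1, μ(129) = 1, μ(130) = -1, μ(131) = -1, μ(133) = 1, μ(134) = 1, μ(137) = -1, μ(138) = -1, μ(139) = -1, μ(141) = 1, μ(142) = 1, μ(143) = 1, μ(145) = 1, μ(146) = 1, μ(149) = -1, μ(151) = -1, μ(154) = -1, μ(155) = 1, μ(157) = -1, μ(158) = 1, μ(159) = 1, μ(161) = 1, μ(163) = -1, μ(165) = -1, μ(166) = 1, μ(167) = -1, μ(170) = -1, with μ = 0 on non-squarefree integers. Summing μ(k)/k for k where μ(k) ≠ 0 gives 976794744883260874795165001864511964953389627727401386703595517/962947420735983927056946215901134429196419130606213075415963491270 ≈ 0.0010. (PNT ⟺ this sum → 0 as n → ∞.)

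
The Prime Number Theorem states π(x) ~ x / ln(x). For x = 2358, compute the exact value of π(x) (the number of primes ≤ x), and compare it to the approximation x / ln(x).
π(2358) = 350;  x/ln(x) ≈ 303.65;  relative error ≈ 13.24%.

Directly count primes up to 2358: π(2358) = 350. The PNT approximation gives 2358/ln(2358) ≈ 2358/7.76557 ≈ 303.65. Relative error (π(x) − x/ln(x)) / π(x) ≈ 13.24%; the approximation is known to undercount slightly (Li(x) is a better estimate).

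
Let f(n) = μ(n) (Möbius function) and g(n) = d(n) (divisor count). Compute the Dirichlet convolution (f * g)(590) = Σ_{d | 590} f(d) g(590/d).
(μ * d)(590) = 1

Divisors of 590: [1, 2, 5, 10, 59, 118, 295, 590]. For each d | 590:
  d = 1: μ(1) · d(590/1) = 1 · 8 = 8
  d = 2: μ(2) · d(590/2) = -1 · 4 = -4
  d = 5: μ(5) · d(590/5) = -1 · 4 = -4
  d = 10: μ(10) · d(590/10) = 1 · 2 = 2
  d = 59: μ(59) · d(590/59) = -1 · 4 = -4
  d = 118: μ(118) · d(590/118) = 1 · 2 = 2
  d = 295: μ(295) · d(590/295) = 1 · 2 = 2
  d = 590: μ(590) · d(590/590) = -1 · 1 = -1
Summing: (μ * d)(590) = 8 + -4 + -4 + 2 + -4 + 2 + 2 + -1 = 1.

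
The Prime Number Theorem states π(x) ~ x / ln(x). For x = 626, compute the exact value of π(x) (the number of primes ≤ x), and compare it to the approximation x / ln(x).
π(626) = 114;  x/ln(x) ≈ 97.21;  relative error ≈ 14.72%.

Directly count primes up to 626: π(626) = 114. The PNT approximation gives 626/ln(626) ≈ 626/6.43935 ≈ 97.21. Relative error (π(x) − x/ln(x)) / π(x) ≈ 14.72%; the approximation is known to undercount slightly (Li(x) is a better estimate).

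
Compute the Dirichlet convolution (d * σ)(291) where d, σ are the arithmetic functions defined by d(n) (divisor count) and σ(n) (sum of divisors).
(d * σ)(291) = 600

Divisors of 291: [1, 3, 97, 291]. For each d | 291:
  d = 1: d(1) · σ(291/1) = 1 · 392 = 392
  d = 3: d(3) · σ(291/3) = 2 · 98 = 196
  d = 97: d(97) · σ(291/97) = 2 · 4 = 8
  d = 291: d(291) · σ(291/291) = 4 · 1 = 4
Summing: (d * σ)(291) = 392 + 196 + 8 + 4 = 600.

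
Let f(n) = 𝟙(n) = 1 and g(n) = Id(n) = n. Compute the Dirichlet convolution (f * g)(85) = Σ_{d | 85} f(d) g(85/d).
(𝟙 * Id)(85) = 108

Divisors of 85: [1, 5, 17, 85]. For each d | 85:
  d = 1: 𝟙(1) · Id(85/1) = 1 · 85 = 85
  d = 5: 𝟙(5) · Id(85/5) = 1 · 17 = 17
  d = 17: 𝟙(17) · Id(85/17) = 1 · 5 = 5
  d = 85: 𝟙(85) · Id(85/85) = 1 · 1 = 1
Summing: (𝟙 * Id)(85) = 85 + 17 + 5 + 1 = 108.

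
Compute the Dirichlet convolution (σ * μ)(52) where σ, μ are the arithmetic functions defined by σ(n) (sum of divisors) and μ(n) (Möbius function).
(σ * μ)(52) = 52

Divisors of 52: [1, 2, 4, 13, 26, 52]. For each d | 52:
  d = 1: σ(1) · μ(52/1) = 1 · 0 = 0
  d = 2: σ(2) · μ(52/2) = 3 · 1 = 3
  d = 4: σ(4) · μ(52/4) = 7 · -1 = -7
  d = 13: σ(13) · μ(52/13) = 14 · 0 = 0
  d = 26: σ(26) · μ(52/26) = 42 · -1 = -42
  d = 52: σ(52) · μ(52/52) = 98 · 1 = 98
Summing: (σ * μ)(52) = 0 + 3 + -7 + 0 + -42 + 98 = 52.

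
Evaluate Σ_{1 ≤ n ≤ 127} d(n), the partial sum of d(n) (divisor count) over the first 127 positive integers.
Σ_{n ≤ 127} d(n) = 637

Compute d(n) for each 1 ≤ n ≤ 127: d(1) = 1, d(2) = 2, d(3) = 2, d(4) = 3, d(5) = 2, d(6) = 4, d(7) = 2, d(8) = 4, d(9) = 3, d(10) = 4, d(11) = 2, d(12) = 6, d(13) = 2, d(14) = 4, d(15) = 4, d(16) = 5, d(17) = 2, d(18) = 6, d(19) = 2, d(20) = 6, d(21) = 4, d(22) = 4, d(23) = 2, d(24) = 8, d(25) = 3, d(26) = 4, d(27) = 4, d(28) = 6, d(29) = 2, d(30) = 8, d(31) = 2, d(32) = 6, d(33) = 4, d(34) = 4, d(35) = 4, d(36) = 9, d(37) = 2, d(38) = 4, d(39) = 4, d(40) = 8, d(41) = 2, d(42) = 8, d(43) = 2, d(44) = 6, d(45) = 6, d(46) = 4, d(47) = 2, d(48) = 10, d(49) = 3, d(50) = 6, d(51) = 4, d(52) = 6, d(53) = 2, d(54) = 8, d(55) = 4, d(56) = 8, d(57) = 4, d(58) = 4, d(59) = 2, d(60) = 12, d(61) = 2, d(62) = 4, d(63) = 6, d(64) = 7, d(65) = 4, d(66) = 8, d(67) = 2, d(68) = 6, d(69) = 4, d(70) = 8, d(71) = 2, d(72) = 12, d(73) = 2, d(74) = 4, d(75) = 6, d(76) = 6, d(77) = 4, d(78) = 8, d(79) = 2, d(80) = 10, d(81) = 5, d(82) = 4, d(83) = 2, d(84) = 12, d(85) = 4, d(86) = 4, d(87) = 4, d(88) = 8, d(89) = 2, d(90) = 12, d(91) = 4, d(92) = 6, d(93) = 4, d(94) = 4, d(95) = 4, d(96) = 12, d(97) = 2, d(98) = 6, d(99) = 6, d(100) = 9, d(101) = 2, d(102) = 8, d(103) = 2, d(104) = 8, d(105) = 8, d(106) = 4, d(107) = 2, d(108) = 12, d(109) = 2, d(110) = 8, d(111) = 4, d(112) = 10, d(113) = 2, d(114) = 8, d(115) = 4, d(116) = 6, d(117) = 6, d(118) = 4, d(119) = 4, d(120) = 16, d(121) = 3, d(122) = 4, d(123) = 4, d(124) = 6, d(125) = 4, d(126) = 12, d(127) = 2. Summing all 127 values: 637. (Dirichlet's divisor formula: Σ_{n ≤ x} d(n) = x ln(x) + (2γ − 1) x + O(√x). For x = 127, the asymptotic estimate is ≈ 634.82.)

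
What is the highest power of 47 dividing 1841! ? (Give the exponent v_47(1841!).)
v_47(1841!) = 39

Legendre's formula: v_p(n!) = Σ_{k ≥ 1} ⌊n / p^k⌋. For p = 47, n = 1841, the terms are:
  ⌊1841/47^1⌋ = ⌊1841/47⌋ = 39
(the next term ⌊1841/47^2⌋ = 0, terminating the sum). Summing: v_47(1841!) = 39 = 39.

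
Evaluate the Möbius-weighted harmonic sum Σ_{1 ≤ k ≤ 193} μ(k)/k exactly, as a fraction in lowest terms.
Σ μ(k)/k = -108331500605437710950785418534567110833343304074627982892699160353081840668/5235852010307657411589875040665398779019326387416343637163262528826681857165

Values of μ(k) for 1 ≤ k ≤ 193: μ(1) = 1, μ(2) = -1, μ(3) = -1, μ(5) = -1, μ(6) = 1, μ(7) = -1, μ(10) = 1, μ(11) = -1, μ(13) = -1, μ(14) = 1, μ(15) = 1, μ(17) = -1, μ(19) = -1, μ(21) = 1, μ(22) = 1, μ(23) = -1, μ(26) = 1, μ(29) = -1, μ(30) = -1, μ(31) = -1, μ(33) = 1, μ(34) = 1, μ(35) = 1, μ(37) = -1, μ(38) = 1, μ(39) = 1, μ(41) = -1, μ(42) = -1, μ(43) = -1, μ(46) = 1, μ(47) = -1, μ(51) = 1, μ(53) = -1, μ(55) = 1, μ(57) = 1, μ(58) = 1, μ(59) = -1, μ(61) = -1, μ(62) = 1, μ(65) = 1, μ(66) = -1, μ(67) = -1, μ(69) = 1, μ(70) = -1, μ(71) = -1, μ(73) = -1, μ(74) = 1, μ(77) = 1, μ(78) = -1, μ(79) = -1, μ(82) = 1, μ(83) = -1, μ(85) = 1, μ(86) = 1, μ(87) = 1, μ(89) = -1, μ(91) = 1, μ(93) = 1, μ(94) = 1, μ(95) = 1, μ(97) = -1, μ(101) = -1, μ(102) = -1, μ(103) = -1, μ(105) = -1, μ(106) = 1, μ(107) = -1, μ(109) = -1, μ(110) = -1, μ(111) = 1, μ(113) = -1, μ(114) = -1, μ(115) = 1, μ(118) = 1, μ(119) = 1, μ(122) = 1, μ(123) = 1, μ(127) = -1, μ(129) = 1, μ(130) = -1, μ(131) = -1, μ(133) = 1, μ(134) = 1, μ(137) = -1, μ(138) = -1, μ(139) = -1, μ(141) = 1, μ(142) = 1, μ(143) = 1, μ(145) = 1, μ(146) = 1, μ(149) = -1, μ(151) = -1, μ(154) = -1, μ(155) = 1, μ(157) = -1, μ(158) = 1, μ(159) = 1, μ(161) = 1, μ(163) = -1, μ(165) = -1, μ(166) = 1, μ(167) = -1, μ(170) = -1, μ(173) = -1, μ(174) = -1, μ(177) = 1, μ(178) = 1, μ(179) = -1, μ(181) = -1, μ(182) = -1, μ(183) = 1, μ(185) = 1, μ(186) = -1, μ(187) = 1, μ(190) = -1, μ(191) = -1, μ(193) = -1, with μ = 0 on non-squarefree integers. Summing μ(k)/k for k where μ(k) ≠ 0 gives -108331500605437710950785418534567110833343304074627982892699160353081840668/5235852010307657411589875040665398779019326387416343637163262528826681857165 ≈ -0.0207. (PNT ⟺ this sum → 0 as n → ∞.)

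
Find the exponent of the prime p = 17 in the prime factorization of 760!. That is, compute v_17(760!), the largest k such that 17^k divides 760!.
v_17(760!) = 46

Legendre's formula: v_p(n!) = Σ_{k ≥ 1} ⌊n / p^k⌋. For p = 17, n = 760, the terms are:
  ⌊760/17^1⌋ = ⌊760/17⌋ = 44
  ⌊760/17^2⌋ = ⌊760/289⌋ = 2
(the next term ⌊760/17^3⌋ = 0, terminating the sum). Summing: v_17(760!) = 44 + 2 = 46.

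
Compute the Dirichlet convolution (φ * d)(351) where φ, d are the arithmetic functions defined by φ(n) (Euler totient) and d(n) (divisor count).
(φ * d)(351) = 560

Divisors of 351: [1, 3, 9, 13, 27, 39, 117, 351]. For each d | 351:
  d = 1: φ(1) · d(351/1) = 1 · 8 = 8
  d = 3: φ(3) · d(351/3) = 2 · 6 = 12
  d = 9: φ(9) · d(351/9) = 6 · 4 = 24
  d = 13: φ(13) · d(351/13) = 12 · 4 = 48
  d = 27: φ(27) · d(351/27) = 18 · 2 = 36
  d = 39: φ(39) · d(351/39) = 24 · 3 = 72
  d = 117: φ(117) · d(351/117) = 72 · 2 = 144
  d = 351: φ(351) · d(351/351) = 216 · 1 = 216
Summing: (φ * d)(351) = 8 + 12 + 24 + 48 + 36 + 72 + 144 + 216 = 560.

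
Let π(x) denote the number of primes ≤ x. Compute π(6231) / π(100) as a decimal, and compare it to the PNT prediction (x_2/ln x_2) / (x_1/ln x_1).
π(6231)/π(100) = 811/25 ≈ 32.4400;  PNT prediction ≈ 32.8418.

π(100) = 25 and π(6231) = 811, so π(6231)/π(100) ≈ 32.4400. The PNT-predicted ratio is (6231/ln(6231)) / (100/ln(100)) ≈ 32.8418. The two agree to within a few percent, as expected.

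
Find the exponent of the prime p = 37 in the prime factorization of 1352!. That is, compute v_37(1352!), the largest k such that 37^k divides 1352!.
v_37(1352!) = 36

Legendre's formula: v_p(n!) = Σ_{k ≥ 1} ⌊n / p^k⌋. For p = 37, n = 1352, the terms are:
  ⌊1352/37^1⌋ = ⌊1352/37⌋ = 36
(the next term ⌊1352/37^2⌋ = 0, terminating the sum). Summing: v_37(1352!) = 36 = 36.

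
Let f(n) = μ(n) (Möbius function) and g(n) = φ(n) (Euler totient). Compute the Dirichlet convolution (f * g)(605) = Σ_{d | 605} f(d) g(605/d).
(μ * φ)(605) = 300

Divisors of 605: [1, 5, 11, 55, 121, 605]. For each d | 605:
  d = 1: μ(1) · φ(605/1) = 1 · 440 = 440
  d = 5: μ(5) · φ(605/5) = -1 · 110 = -110
  d = 11: μ(11) · φ(605/11) = -1 · 40 = -40
  d = 55: μ(55) · φ(605/55) = 1 · 10 = 10
  d = 121: μ(121) · φ(605/121) = 0 · 4 = 0
  d = 605: μ(605) · φ(605/605) = 0 · 1 = 0
Summing: (μ * φ)(605) = 440 + -110 + -40 + 10 + 0 + 0 = 300.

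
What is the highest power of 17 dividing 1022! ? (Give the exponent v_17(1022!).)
v_17(1022!) = 63

Legendre's formula: v_p(n!) = Σ_{k ≥ 1} ⌊n / p^k⌋. For p = 17, n = 1022, the terms are:
  ⌊1022/17^1⌋ = ⌊1022/17⌋ = 60
  ⌊1022/17^2⌋ = ⌊1022/289⌋ = 3
(the next term ⌊1022/17^3⌋ = 0, terminating the sum). Summing: v_17(1022!) = 60 + 3 = 63.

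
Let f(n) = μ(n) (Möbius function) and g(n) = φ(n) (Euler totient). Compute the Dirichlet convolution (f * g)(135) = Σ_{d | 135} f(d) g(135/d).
(μ * φ)(135) = 36

Divisors of 135: [1, 3, 5, 9, 15, 27, 45, 135]. For each d | 135:
  d = 1: μ(1) · φ(135/1) = 1 · 72 = 72
  d = 3: μ(3) · φ(135/3) = -1 · 24 = -24
  d = 5: μ(5) · φ(135/5) = -1 · 18 = -18
  d = 9: μ(9) · φ(135/9) = 0 · 8 = 0
  d = 15: μ(15) · φ(135/15) = 1 · 6 = 6
  d = 27: μ(27) · φ(135/27) = 0 · 4 = 0
  d = 45: μ(45) · φ(135/45) = 0 · 2 = 0
  d = 135: μ(135) · φ(135/135) = 0 · 1 = 0
Summing: (μ * φ)(135) = 72 + -24 + -18 + 0 + 6 + 0 + 0 + 0 = 36.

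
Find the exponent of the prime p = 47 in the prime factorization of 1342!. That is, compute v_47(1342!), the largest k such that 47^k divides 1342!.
v_47(1342!) = 28

Legendre's formula: v_p(n!) = Σ_{k ≥ 1} ⌊n / p^k⌋. For p = 47, n = 1342, the terms are:
  ⌊1342/47^1⌋ = ⌊1342/47⌋ = 28
(the next term ⌊1342/47^2⌋ = 0, terminating the sum). Summing: v_47(1342!) = 28 = 28.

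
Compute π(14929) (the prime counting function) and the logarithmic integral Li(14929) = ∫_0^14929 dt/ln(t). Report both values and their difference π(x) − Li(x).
π(14929) = 1748;  Li(14929) ≈ 1769.24;  π(x) − Li(x) ≈ -21.24.

Direct count of primes ≤ 14929 gives π(14929) = 1748. Numerical evaluation of the logarithmic integral gives Li(14929) ≈ 1769.24. The difference π(x) − Li(x) ≈ -21.24 is typically negative for small/moderate x (Li(x) overestimates), though Littlewood's theorem shows this sign changes infinitely often.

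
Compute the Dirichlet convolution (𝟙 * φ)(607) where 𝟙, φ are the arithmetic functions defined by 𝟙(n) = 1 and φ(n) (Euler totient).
(𝟙 * φ)(607) = 607

Divisors of 607: [1, 607]. For each d | 607:
  d = 1: 𝟙(1) · φ(607/1) = 1 · 606 = 606
  d = 607: 𝟙(607) · φ(607/607) = 1 · 1 = 1
Summing: (𝟙 * φ)(607) = 606 + 1 = 607.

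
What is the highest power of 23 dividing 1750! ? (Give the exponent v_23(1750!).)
v_23(1750!) = 79

Legendre's formula: v_p(n!) = Σ_{k ≥ 1} ⌊n / p^k⌋. For p = 23, n = 1750, the terms are:
  ⌊1750/23^1⌋ = ⌊1750/23⌋ = 76
  ⌊1750/23^2⌋ = ⌊1750/529⌋ = 3
(the next term ⌊1750/23^3⌋ = 0, terminating the sum). Summing: v_23(1750!) = 76 + 3 = 79.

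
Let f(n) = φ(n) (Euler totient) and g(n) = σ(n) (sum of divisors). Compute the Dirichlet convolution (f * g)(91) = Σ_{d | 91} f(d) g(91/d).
(φ * σ)(91) = 364

Divisors of 91: [1, 7, 13, 91]. For each d | 91:
  d = 1: φ(1) · σ(91/1) = 1 · 112 = 112
  d = 7: φ(7) · σ(91/7) = 6 · 14 = 84
  d = 13: φ(13) · σ(91/13) = 12 · 8 = 96
  d = 91: φ(91) · σ(91/91) = 72 · 1 = 72
Summing: (φ * σ)(91) = 112 + 84 + 96 + 72 = 364.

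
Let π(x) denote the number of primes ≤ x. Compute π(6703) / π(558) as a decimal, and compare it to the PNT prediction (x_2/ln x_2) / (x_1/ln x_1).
π(6703)/π(558) = 865/102 ≈ 8.4804;  PNT prediction ≈ 8.6230.

π(558) = 102 and π(6703) = 865, so π(6703)/π(558) ≈ 8.4804. The PNT-predicted ratio is (6703/ln(6703)) / (558/ln(558)) ≈ 8.6230. The two agree to within a few percent, as expected.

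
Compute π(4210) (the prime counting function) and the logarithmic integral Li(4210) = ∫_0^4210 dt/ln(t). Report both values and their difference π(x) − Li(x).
π(4210) = 575;  Li(4210) ≈ 590.61;  π(x) − Li(x) ≈ -15.61.

Direct count of primes ≤ 4210 gives π(4210) = 575. Numerical evaluation of the logarithmic integral gives Li(4210) ≈ 590.61. The difference π(x) − Li(x) ≈ -15.61 is typically negative for small/moderate x (Li(x) overestimates), though Littlewood's theorem shows this sign changes infinitely often.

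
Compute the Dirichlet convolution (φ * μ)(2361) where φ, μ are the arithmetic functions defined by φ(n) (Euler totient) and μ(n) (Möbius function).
(φ * μ)(2361) = 785

Divisors of 2361: [1, 3, 787, 2361]. For each d | 2361:
  d = 1: φ(1) · μ(2361/1) = 1 · 1 = 1
  d = 3: φ(3) · μ(2361/3) = 2 · -1 = -2
  d = 787: φ(787) · μ(2361/787) = 786 · -1 = -786
  d = 2361: φ(2361) · μ(2361/2361) = 1572 · 1 = 1572
Summing: (φ * μ)(2361) = 1 + -2 + -786 + 1572 = 785.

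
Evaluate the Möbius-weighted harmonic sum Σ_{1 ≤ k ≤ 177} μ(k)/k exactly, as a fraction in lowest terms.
Σ μ(k)/k = -405094636462344486762882436757770090366687617598923355652478890632/83294951893662609690425847675448128125490254797437431023480841994855

Values of μ(k) for 1 ≤ k ≤ 177: μ(1) = 1, μ(2) = -1, μ(3) = -1, μ(5) = -1, μ(6) = 1, μ(7) = -1, μ(10) = 1, μ(11) = -1, μ(13) = -1, μ(14) = 1, μ(15) = 1, μ(17) = -1, μ(19) = -1, μ(21) = 1, μ(22) = 1, μ(23) = -1, μ(26) = 1, μ(29) = -1, μ(30) = -1, μ(31) = -1, μ(33) = 1, μ(34) = 1, μ(35) = 1, μ(37) = -1, μ(38) = 1, μ(39) = 1, μ(41) = -1, μ(42) = -1, μ(43) = -1, μ(46) = 1, μ(47) = -1, μ(51) = 1, μ(53) = -1, μ(55) = 1, μ(57) = 1, μ(58) = 1, μ(59) = -1, μ(61) = -1, μ(62) = 1, μ(65) = 1, μ(66) = -1, μ(67) = -1, μ(69) = 1, μ(70) = -1, μ(71) = -1, μ(73) = -1, μ(74) = 1, μ(77) = 1, μ(78) = -1, μ(79) = -1, μ(82) = 1, μ(83) = -1, μ(85) = 1, μ(86) = 1, μ(87) = 1, μ(89) = -1, μ(91) = 1, μ(93) = 1, μ(94) = 1, μ(95) = 1, μ(97) = -1, μ(101) = -1, μ(102) = -1, μ(103) = -1, μ(105) = -1, μ(106) = 1, μ(107) = -1, μ(109) = -1, μ(110) = -1, μ(111) = 1, μ(113) = -1, μ(114) = -1, μ(115) = 1, μ(118) = 1, μ(119) = 1, μ(122) = 1, μ(123) = 1, μ(127) = -1, μ(129) = 1, μ(130) = -1, μ(131) = -1, μ(133) = 1, μ(134) = 1, μ(137) = -1, μ(138) = -1, μ(139) = -1, μ(141) = 1, μ(142) = 1, μ(143) = 1, μ(145) = 1, μ(146) = 1, μ(149) = -1, μ(151) = -1, μ(154) = -1, μ(155) = 1, μ(157) = -1, μ(158) = 1, μ(159) = 1, μ(161) = 1, μ(163) = -1, μ(165) = -1, μ(166) = 1, μ(167) = -1, μ(170) = -1, μ(173) = -1, μ(174) = -1, μ(177) = 1, with μ = 0 on non-squarefree integers. Summing μ(k)/k for k where μ(k) ≠ 0 gives -405094636462344486762882436757770090366687617598923355652478890632/83294951893662609690425847675448128125490254797437431023480841994855 ≈ -0.0049. (PNT ⟺ this sum → 0 as n → ∞.)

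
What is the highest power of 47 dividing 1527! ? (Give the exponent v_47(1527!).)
v_47(1527!) = 32

Legendre's formula: v_p(n!) = Σ_{k ≥ 1} ⌊n / p^k⌋. For p = 47, n = 1527, the terms are:
  ⌊1527/47^1⌋ = ⌊1527/47⌋ = 32
(the next term ⌊1527/47^2⌋ = 0, terminating the sum). Summing: v_47(1527!) = 32 = 32.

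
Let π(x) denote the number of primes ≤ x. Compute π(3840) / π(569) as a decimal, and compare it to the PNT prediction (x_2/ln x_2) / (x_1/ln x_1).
π(3840)/π(569) = 532/104 ≈ 5.1154;  PNT prediction ≈ 5.1874.

π(569) = 104 and π(3840) = 532, so π(3840)/π(569) ≈ 5.1154. The PNT-predicted ratio is (3840/ln(3840)) / (569/ln(569)) ≈ 5.1874. The two agree to within a few percent, as expected.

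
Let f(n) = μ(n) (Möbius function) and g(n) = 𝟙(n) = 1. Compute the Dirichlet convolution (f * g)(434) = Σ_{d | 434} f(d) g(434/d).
(μ * 𝟙)(434) = 0

Divisors of 434: [1, 2, 7, 14, 31, 62, 217, 434]. For each d | 434:
  d = 1: μ(1) · 𝟙(434/1) = 1 · 1 = 1
  d = 2: μ(2) · 𝟙(434/2) = -1 · 1 = -1
  d = 7: μ(7) · 𝟙(434/7) = -1 · 1 = -1
  d = 14: μ(14) · 𝟙(434/14) = 1 · 1 = 1
  d = 31: μ(31) · 𝟙(434/31) = -1 · 1 = -1
  d = 62: μ(62) · 𝟙(434/62) = 1 · 1 = 1
  d = 217: μ(217) · 𝟙(434/217) = 1 · 1 = 1
  d = 434: μ(434) · 𝟙(434/434) = -1 · 1 = -1
Summing: (μ * 𝟙)(434) = 1 + -1 + -1 + 1 + -1 + 1 + 1 + -1 = 0.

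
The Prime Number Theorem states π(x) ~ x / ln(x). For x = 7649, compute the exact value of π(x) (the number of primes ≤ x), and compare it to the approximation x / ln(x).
π(7649) = 971;  x/ln(x) ≈ 855.37;  relative error ≈ 11.91%.

Directly count primes up to 7649: π(7649) = 971. The PNT approximation gives 7649/ln(7649) ≈ 7649/8.94233 ≈ 855.37. Relative error (π(x) − x/ln(x)) / π(x) ≈ 11.91%; the approximation is known to undercount slightly (Li(x) is a better estimate).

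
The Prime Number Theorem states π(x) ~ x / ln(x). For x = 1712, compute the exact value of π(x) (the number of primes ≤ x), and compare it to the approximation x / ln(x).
π(1712) = 267;  x/ln(x) ≈ 229.94;  relative error ≈ 13.88%.

Directly count primes up to 1712: π(1712) = 267. The PNT approximation gives 1712/ln(1712) ≈ 1712/7.44542 ≈ 229.94. Relative error (π(x) − x/ln(x)) / π(x) ≈ 13.88%; the approximation is known to undercount slightly (Li(x) is a better estimate).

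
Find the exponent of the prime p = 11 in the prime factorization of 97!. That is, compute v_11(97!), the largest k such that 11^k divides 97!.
v_11(97!) = 8

Legendre's formula: v_p(n!) = Σ_{k ≥ 1} ⌊n / p^k⌋. For p = 11, n = 97, the terms are:
  ⌊97/11^1⌋ = ⌊97/11⌋ = 8
(the next term ⌊97/11^2⌋ = 0, terminating the sum). Summing: v_11(97!) = 8 = 8.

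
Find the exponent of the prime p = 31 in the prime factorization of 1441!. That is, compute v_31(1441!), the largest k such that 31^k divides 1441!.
v_31(1441!) = 47

Legendre's formula: v_p(n!) = Σ_{k ≥ 1} ⌊n / p^k⌋. For p = 31, n = 1441, the terms are:
  ⌊1441/31^1⌋ = ⌊1441/31⌋ = 46
  ⌊1441/31^2⌋ = ⌊1441/961⌋ = 1
(the next term ⌊1441/31^3⌋ = 0, terminating the sum). Summing: v_31(1441!) = 46 + 1 = 47.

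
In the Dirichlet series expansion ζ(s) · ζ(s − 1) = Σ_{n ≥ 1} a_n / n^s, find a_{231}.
σ(231) = 384

In the product (Σ m^0/m^s)(Σ k / k^s) = Σ (Σ_{d | n} d) / n^s, the coefficient of 1/n^s is σ(n) = Σ_{d | n} d. For n = 231, divisors are [1, 3, 7, 11, 21, 33, 77, 231]; summing: σ(231) = 384.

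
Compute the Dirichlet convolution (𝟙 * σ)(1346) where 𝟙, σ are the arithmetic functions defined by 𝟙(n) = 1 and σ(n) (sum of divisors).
(𝟙 * σ)(1346) = 2700

Divisors of 1346: [1, 2, 673, 1346]. For each d | 1346:
  d = 1: 𝟙(1) · σ(1346/1) = 1 · 2022 = 2022
  d = 2: 𝟙(2) · σ(1346/2) = 1 · 674 = 674
  d = 673: 𝟙(673) · σ(1346/673) = 1 · 3 = 3
  d = 1346: 𝟙(1346) · σ(1346/1346) = 1 · 1 = 1
Summing: (𝟙 * σ)(1346) = 2022 + 674 + 3 + 1 = 2700.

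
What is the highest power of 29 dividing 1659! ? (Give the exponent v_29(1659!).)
v_29(1659!) = 58

Legendre's formula: v_p(n!) = Σ_{k ≥ 1} ⌊n / p^k⌋. For p = 29, n = 1659, the terms are:
  ⌊1659/29^1⌋ = ⌊1659/29⌋ = 57
  ⌊1659/29^2⌋ = ⌊1659/841⌋ = 1
(the next term ⌊1659/29^3⌋ = 0, terminating the sum). Summing: v_29(1659!) = 57 + 1 = 58.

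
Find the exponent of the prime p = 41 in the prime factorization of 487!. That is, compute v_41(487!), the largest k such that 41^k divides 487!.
v_41(487!) = 11

Legendre's formula: v_p(n!) = Σ_{k ≥ 1} ⌊n / p^k⌋. For p = 41, n = 487, the terms are:
  ⌊487/41^1⌋ = ⌊487/41⌋ = 11
(the next term ⌊487/41^2⌋ = 0, terminating the sum). Summing: v_41(487!) = 11 = 11.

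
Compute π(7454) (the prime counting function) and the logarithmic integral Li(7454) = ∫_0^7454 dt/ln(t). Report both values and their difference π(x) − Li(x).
π(7454) = 943;  Li(7454) ≈ 965.43;  π(x) − Li(x) ≈ -22.43.

Direct count of primes ≤ 7454 gives π(7454) = 943. Numerical evaluation of the logarithmic integral gives Li(7454) ≈ 965.43. The difference π(x) − Li(x) ≈ -22.43 is typically negative for small/moderate x (Li(x) overestimates), though Littlewood's theorem shows this sign changes infinitely often.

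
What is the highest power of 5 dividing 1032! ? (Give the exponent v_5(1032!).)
v_5(1032!) = 256

Legendre's formula: v_p(n!) = Σ_{k ≥ 1} ⌊n / p^k⌋. For p = 5, n = 1032, the terms are:
  ⌊1032/5^1⌋ = ⌊1032/5⌋ = 206
  ⌊1032/5^2⌋ = ⌊1032/25⌋ = 41
  ⌊1032/5^3⌋ = ⌊1032/125⌋ = 8
  ⌊1032/5^4⌋ = ⌊1032/625⌋ = 1
(the next term ⌊1032/5^5⌋ = 0, terminating the sum). Summing: v_5(1032!) = 206 + 41 + 8 + 1 = 256.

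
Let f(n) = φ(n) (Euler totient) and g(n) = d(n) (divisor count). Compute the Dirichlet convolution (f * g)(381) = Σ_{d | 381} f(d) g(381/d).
(φ * d)(381) = 512

Divisors of 381: [1, 3, 127, 381]. For each d | 381:
  d = 1: φ(1) · d(381/1) = 1 · 4 = 4
  d = 3: φ(3) · d(381/3) = 2 · 2 = 4
  d = 127: φ(127) · d(381/127) = 126 · 2 = 252
  d = 381: φ(381) · d(381/381) = 252 · 1 = 252
Summing: (φ * d)(381) = 4 + 4 + 252 + 252 = 512.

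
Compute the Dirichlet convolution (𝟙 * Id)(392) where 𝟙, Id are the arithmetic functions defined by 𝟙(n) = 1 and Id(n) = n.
(𝟙 * Id)(392) = 855

Divisors of 392: [1, 2, 4, 7, 8, 14, 28, 49, 56, 98, 196, 392]. For each d | 392:
  d = 1: 𝟙(1) · Id(392/1) = 1 · 392 = 392
  d = 2: 𝟙(2) · Id(392/2) = 1 · 196 = 196
  d = 4: 𝟙(4) · Id(392/4) = 1 · 98 = 98
  d = 7: 𝟙(7) · Id(392/7) = 1 · 56 = 56
  d = 8: 𝟙(8) · Id(392/8) = 1 · 49 = 49
  d = 14: 𝟙(14) · Id(392/14) = 1 · 28 = 28
  d = 28: 𝟙(28) · Id(392/28) = 1 · 14 = 14
  d = 49: 𝟙(49) · Id(392/49) = 1 · 8 = 8
  d = 56: 𝟙(56) · Id(392/56) = 1 · 7 = 7
  d = 98: 𝟙(98) · Id(392/98) = 1 · 4 = 4
  d = 196: 𝟙(196) · Id(392/196) = 1 · 2 = 2
  d = 392: 𝟙(392) · Id(392/392) = 1 · 1 = 1
Summing: (𝟙 * Id)(392) = 392 + 196 + 98 + 56 + 49 + 28 + 14 + 8 + 7 + 4 + 2 + 1 = 855.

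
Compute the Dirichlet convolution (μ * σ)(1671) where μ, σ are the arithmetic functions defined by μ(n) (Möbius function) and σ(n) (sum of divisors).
(μ * σ)(1671) = 1671

Divisors of 1671: [1, 3, 557, 1671]. For each d | 1671:
  d = 1: μ(1) · σ(1671/1) = 1 · 2232 = 2232
  d = 3: μ(3) · σ(1671/3) = -1 · 558 = -558
  d = 557: μ(557) · σ(1671/557) = -1 · 4 = -4
  d = 1671: μ(1671) · σ(1671/1671) = 1 · 1 = 1
Summing: (μ * σ)(1671) = 2232 + -558 + -4 + 1 = 1671.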